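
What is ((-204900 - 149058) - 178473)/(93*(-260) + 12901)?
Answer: 532431/11279 ≈ 47.206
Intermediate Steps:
((-204900 - 149058) - 178473)/(93*(-260) + 12901) = (-353958 - 178473)/(-24180 + 12901) = -532431/(-11279) = -532431*(-1/11279) = 532431/11279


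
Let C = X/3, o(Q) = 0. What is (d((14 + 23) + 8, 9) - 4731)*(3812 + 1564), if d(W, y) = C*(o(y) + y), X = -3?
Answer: -25482240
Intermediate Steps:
C = -1 (C = -3/3 = -3*⅓ = -1)
d(W, y) = -y (d(W, y) = -(0 + y) = -y)
(d((14 + 23) + 8, 9) - 4731)*(3812 + 1564) = (-1*9 - 4731)*(3812 + 1564) = (-9 - 4731)*5376 = -4740*5376 = -25482240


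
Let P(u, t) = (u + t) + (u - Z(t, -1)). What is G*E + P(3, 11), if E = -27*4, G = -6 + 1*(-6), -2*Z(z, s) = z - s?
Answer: 1319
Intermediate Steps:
Z(z, s) = s/2 - z/2 (Z(z, s) = -(z - s)/2 = s/2 - z/2)
G = -12 (G = -6 - 6 = -12)
P(u, t) = ½ + 2*u + 3*t/2 (P(u, t) = (u + t) + (u - ((½)*(-1) - t/2)) = (t + u) + (u - (-½ - t/2)) = (t + u) + (u + (½ + t/2)) = (t + u) + (½ + u + t/2) = ½ + 2*u + 3*t/2)
E = -108
G*E + P(3, 11) = -12*(-108) + (½ + 2*3 + (3/2)*11) = 1296 + (½ + 6 + 33/2) = 1296 + 23 = 1319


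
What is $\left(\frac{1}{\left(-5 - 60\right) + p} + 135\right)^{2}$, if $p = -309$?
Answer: $\frac{2549139121}{139876} \approx 18224.0$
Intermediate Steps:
$\left(\frac{1}{\left(-5 - 60\right) + p} + 135\right)^{2} = \left(\frac{1}{\left(-5 - 60\right) - 309} + 135\right)^{2} = \left(\frac{1}{-65 - 309} + 135\right)^{2} = \left(\frac{1}{-374} + 135\right)^{2} = \left(- \frac{1}{374} + 135\right)^{2} = \left(\frac{50489}{374}\right)^{2} = \frac{2549139121}{139876}$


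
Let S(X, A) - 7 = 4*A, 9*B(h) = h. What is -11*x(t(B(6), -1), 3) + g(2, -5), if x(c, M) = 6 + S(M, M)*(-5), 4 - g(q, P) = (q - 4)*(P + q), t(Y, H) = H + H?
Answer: 977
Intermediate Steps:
B(h) = h/9
t(Y, H) = 2*H
S(X, A) = 7 + 4*A
g(q, P) = 4 - (-4 + q)*(P + q) (g(q, P) = 4 - (q - 4)*(P + q) = 4 - (-4 + q)*(P + q))
x(c, M) = -29 - 20*M (x(c, M) = 6 + (7 + 4*M)*(-5) = 6 + (-35 - 20*M) = -29 - 20*M)
-11*x(t(B(6), -1), 3) + g(2, -5) = -11*(-29 - 20*3) + (4 - 1*2² + 4*(-5) + 4*2 - 1*(-5)*2) = -11*(-29 - 60) + (4 - 1*4 - 20 + 8 + 10) = -11*(-89) + (4 - 4 - 20 + 8 + 10) = 979 - 2 = 977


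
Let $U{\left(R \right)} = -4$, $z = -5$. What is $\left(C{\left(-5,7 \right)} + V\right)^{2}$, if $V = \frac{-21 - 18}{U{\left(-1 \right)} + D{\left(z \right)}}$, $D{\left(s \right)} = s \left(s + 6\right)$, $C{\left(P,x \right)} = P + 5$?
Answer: $\frac{169}{9} \approx 18.778$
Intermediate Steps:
$C{\left(P,x \right)} = 5 + P$
$D{\left(s \right)} = s \left(6 + s\right)$
$V = \frac{13}{3}$ ($V = \frac{-21 - 18}{-4 - 5 \left(6 - 5\right)} = - \frac{39}{-4 - 5} = - \frac{39}{-9} = \left(-39\right) \left(- \frac{1}{9}\right) = \frac{13}{3} \approx 4.3333$)
$\left(C{\left(-5,7 \right)} + V\right)^{2} = \left(\left(5 - 5\right) + \frac{13}{3}\right)^{2} = \left(0 + \frac{13}{3}\right)^{2} = \left(\frac{13}{3}\right)^{2} = \frac{169}{9}$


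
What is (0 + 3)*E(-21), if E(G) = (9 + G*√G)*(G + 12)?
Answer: -243 + 567*I*√21 ≈ -243.0 + 2598.3*I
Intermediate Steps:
E(G) = (9 + G^(3/2))*(12 + G)
(0 + 3)*E(-21) = (0 + 3)*(108 + (-21)^(5/2) + 9*(-21) + 12*(-21)^(3/2)) = 3*(108 + 441*I*√21 - 189 + 12*(-21*I*√21)) = 3*(108 + 441*I*√21 - 189 - 252*I*√21) = 3*(-81 + 189*I*√21) = -243 + 567*I*√21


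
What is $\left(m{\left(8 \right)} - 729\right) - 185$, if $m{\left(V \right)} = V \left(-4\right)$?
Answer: $-946$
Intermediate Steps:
$m{\left(V \right)} = - 4 V$
$\left(m{\left(8 \right)} - 729\right) - 185 = \left(\left(-4\right) 8 - 729\right) - 185 = \left(-32 - 729\right) - 185 = -761 - 185 = -946$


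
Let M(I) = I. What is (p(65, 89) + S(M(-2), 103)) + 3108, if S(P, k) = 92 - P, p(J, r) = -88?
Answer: 3114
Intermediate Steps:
(p(65, 89) + S(M(-2), 103)) + 3108 = (-88 + (92 - 1*(-2))) + 3108 = (-88 + (92 + 2)) + 3108 = (-88 + 94) + 3108 = 6 + 3108 = 3114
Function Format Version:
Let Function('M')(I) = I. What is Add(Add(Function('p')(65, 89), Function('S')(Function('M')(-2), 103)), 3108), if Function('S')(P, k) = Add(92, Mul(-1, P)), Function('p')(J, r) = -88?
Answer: 3114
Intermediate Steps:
Add(Add(Function('p')(65, 89), Function('S')(Function('M')(-2), 103)), 3108) = Add(Add(-88, Add(92, Mul(-1, -2))), 3108) = Add(Add(-88, Add(92, 2)), 3108) = Add(Add(-88, 94), 3108) = Add(6, 3108) = 3114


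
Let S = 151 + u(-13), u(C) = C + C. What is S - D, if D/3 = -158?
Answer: 599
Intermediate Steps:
u(C) = 2*C
S = 125 (S = 151 + 2*(-13) = 151 - 26 = 125)
D = -474 (D = 3*(-158) = -474)
S - D = 125 - 1*(-474) = 125 + 474 = 599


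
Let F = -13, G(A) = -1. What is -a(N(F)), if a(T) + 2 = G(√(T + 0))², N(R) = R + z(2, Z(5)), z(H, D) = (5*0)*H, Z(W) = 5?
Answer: 1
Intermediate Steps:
z(H, D) = 0 (z(H, D) = 0*H = 0)
N(R) = R (N(R) = R + 0 = R)
a(T) = -1 (a(T) = -2 + (-1)² = -2 + 1 = -1)
-a(N(F)) = -1*(-1) = 1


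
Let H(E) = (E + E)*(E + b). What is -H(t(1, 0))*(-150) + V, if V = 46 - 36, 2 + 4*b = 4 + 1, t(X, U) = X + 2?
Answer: 3385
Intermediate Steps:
t(X, U) = 2 + X
b = ¾ (b = -½ + (4 + 1)/4 = -½ + (¼)*5 = -½ + 5/4 = ¾ ≈ 0.75000)
H(E) = 2*E*(¾ + E) (H(E) = (E + E)*(E + ¾) = (2*E)*(¾ + E) = 2*E*(¾ + E))
V = 10
-H(t(1, 0))*(-150) + V = -(2 + 1)*(3 + 4*(2 + 1))/2*(-150) + 10 = -3*(3 + 4*3)/2*(-150) + 10 = -3*(3 + 12)/2*(-150) + 10 = -3*15/2*(-150) + 10 = -1*45/2*(-150) + 10 = -45/2*(-150) + 10 = 3375 + 10 = 3385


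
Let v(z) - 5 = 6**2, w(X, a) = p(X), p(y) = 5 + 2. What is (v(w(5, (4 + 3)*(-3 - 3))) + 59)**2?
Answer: 10000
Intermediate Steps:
p(y) = 7
w(X, a) = 7
v(z) = 41 (v(z) = 5 + 6**2 = 5 + 36 = 41)
(v(w(5, (4 + 3)*(-3 - 3))) + 59)**2 = (41 + 59)**2 = 100**2 = 10000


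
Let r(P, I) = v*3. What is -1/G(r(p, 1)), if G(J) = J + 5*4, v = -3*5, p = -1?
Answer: 1/25 ≈ 0.040000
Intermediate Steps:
v = -15
r(P, I) = -45 (r(P, I) = -15*3 = -45)
G(J) = 20 + J (G(J) = J + 20 = 20 + J)
-1/G(r(p, 1)) = -1/(20 - 45) = -1/(-25) = -1*(-1/25) = 1/25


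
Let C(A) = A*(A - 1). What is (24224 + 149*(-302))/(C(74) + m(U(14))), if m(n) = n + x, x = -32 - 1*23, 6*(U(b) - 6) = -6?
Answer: -10387/2676 ≈ -3.8815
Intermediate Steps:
C(A) = A*(-1 + A)
U(b) = 5 (U(b) = 6 + (⅙)*(-6) = 6 - 1 = 5)
x = -55 (x = -32 - 23 = -55)
m(n) = -55 + n (m(n) = n - 55 = -55 + n)
(24224 + 149*(-302))/(C(74) + m(U(14))) = (24224 + 149*(-302))/(74*(-1 + 74) + (-55 + 5)) = (24224 - 44998)/(74*73 - 50) = -20774/(5402 - 50) = -20774/5352 = -20774*1/5352 = -10387/2676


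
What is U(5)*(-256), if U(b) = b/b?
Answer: -256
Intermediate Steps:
U(b) = 1
U(5)*(-256) = 1*(-256) = -256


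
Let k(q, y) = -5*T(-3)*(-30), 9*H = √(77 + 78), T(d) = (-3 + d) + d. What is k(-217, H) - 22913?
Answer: -24263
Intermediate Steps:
T(d) = -3 + 2*d
H = √155/9 (H = √(77 + 78)/9 = √155/9 ≈ 1.3833)
k(q, y) = -1350 (k(q, y) = -5*(-3 + 2*(-3))*(-30) = -5*(-3 - 6)*(-30) = -5*(-9)*(-30) = 45*(-30) = -1350)
k(-217, H) - 22913 = -1350 - 22913 = -24263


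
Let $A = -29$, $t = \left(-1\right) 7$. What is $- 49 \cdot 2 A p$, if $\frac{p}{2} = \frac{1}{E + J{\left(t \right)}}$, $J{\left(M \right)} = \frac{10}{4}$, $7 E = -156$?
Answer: $- \frac{79576}{277} \approx -287.28$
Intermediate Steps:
$E = - \frac{156}{7}$ ($E = \frac{1}{7} \left(-156\right) = - \frac{156}{7} \approx -22.286$)
$t = -7$
$J{\left(M \right)} = \frac{5}{2}$ ($J{\left(M \right)} = 10 \cdot \frac{1}{4} = \frac{5}{2}$)
$p = - \frac{28}{277}$ ($p = \frac{2}{- \frac{156}{7} + \frac{5}{2}} = \frac{2}{- \frac{277}{14}} = 2 \left(- \frac{14}{277}\right) = - \frac{28}{277} \approx -0.10108$)
$- 49 \cdot 2 A p = - 49 \cdot 2 \left(-29\right) \left(- \frac{28}{277}\right) = \left(-49\right) \left(-58\right) \left(- \frac{28}{277}\right) = 2842 \left(- \frac{28}{277}\right) = - \frac{79576}{277}$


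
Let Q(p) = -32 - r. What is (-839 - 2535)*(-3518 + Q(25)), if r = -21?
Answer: 11906846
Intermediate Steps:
Q(p) = -11 (Q(p) = -32 - 1*(-21) = -32 + 21 = -11)
(-839 - 2535)*(-3518 + Q(25)) = (-839 - 2535)*(-3518 - 11) = -3374*(-3529) = 11906846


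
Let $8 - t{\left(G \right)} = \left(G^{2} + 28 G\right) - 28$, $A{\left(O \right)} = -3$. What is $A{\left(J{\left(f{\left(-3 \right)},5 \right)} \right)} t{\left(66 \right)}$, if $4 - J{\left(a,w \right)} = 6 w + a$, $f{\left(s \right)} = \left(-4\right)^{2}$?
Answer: $18504$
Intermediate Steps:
$f{\left(s \right)} = 16$
$J{\left(a,w \right)} = 4 - a - 6 w$ ($J{\left(a,w \right)} = 4 - \left(6 w + a\right) = 4 - \left(a + 6 w\right) = 4 - a - 6 w$)
$t{\left(G \right)} = 36 - G^{2} - 28 G$ ($t{\left(G \right)} = 8 - \left(\left(G^{2} + 28 G\right) - 28\right) = 8 - \left(-28 + G^{2} + 28 G\right) = 36 - G^{2} - 28 G$)
$A{\left(J{\left(f{\left(-3 \right)},5 \right)} \right)} t{\left(66 \right)} = - 3 \left(36 - 66^{2} - 1848\right) = - 3 \left(36 - 4356 - 1848\right) = \left(-3\right) \left(-6168\right) = 18504$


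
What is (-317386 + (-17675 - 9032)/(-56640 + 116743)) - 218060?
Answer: -32181937645/60103 ≈ -5.3545e+5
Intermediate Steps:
(-317386 + (-17675 - 9032)/(-56640 + 116743)) - 218060 = (-317386 - 26707/60103) - 218060 = -19075877465/60103 - 218060 = -32181937645/60103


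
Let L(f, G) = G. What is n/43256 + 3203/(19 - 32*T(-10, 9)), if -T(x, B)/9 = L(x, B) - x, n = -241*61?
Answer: 57825777/237518696 ≈ 0.24346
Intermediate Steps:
n = -14701
T(x, B) = -9*B + 9*x (T(x, B) = -9*(B - x) = -9*B + 9*x)
n/43256 + 3203/(19 - 32*T(-10, 9)) = -14701/43256 + 3203/(19 - 32*(-9*9 + 9*(-10))) = -14701*1/43256 + 3203/(19 - 32*(-81 - 90)) = -14701/43256 + 3203/(19 - 32*(-171)) = -14701/43256 + 3203/(19 + 5472) = -14701/43256 + 3203/5491 = 57825777/237518696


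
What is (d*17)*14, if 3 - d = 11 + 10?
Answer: -4284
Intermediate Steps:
d = -18 (d = 3 - (11 + 10) = 3 - 1*21 = 3 - 21 = -18)
(d*17)*14 = -18*17*14 = -306*14 = -4284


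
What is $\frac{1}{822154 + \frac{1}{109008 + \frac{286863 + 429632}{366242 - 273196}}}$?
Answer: $\frac{10143474863}{8339498432607948} \approx 1.2163 \cdot 10^{-6}$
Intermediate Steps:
$\frac{1}{822154 + \frac{1}{109008 + \frac{286863 + 429632}{366242 - 273196}}} = \frac{1}{822154 + \frac{1}{109008 + \frac{716495}{93046}}} = \frac{1}{822154 + \frac{1}{\frac{10143474863}{93046}}} = \frac{1}{822154 + \frac{93046}{10143474863}} = \frac{1}{\frac{8339498432607948}{10143474863}} = \frac{10143474863}{8339498432607948}$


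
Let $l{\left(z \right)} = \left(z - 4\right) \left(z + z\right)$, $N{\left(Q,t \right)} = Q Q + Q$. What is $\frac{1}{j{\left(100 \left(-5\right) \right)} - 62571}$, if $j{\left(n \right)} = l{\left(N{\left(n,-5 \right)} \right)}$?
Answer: $\frac{1}{124498441429} \approx 8.0322 \cdot 10^{-12}$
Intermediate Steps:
$N{\left(Q,t \right)} = Q + Q^{2}$ ($N{\left(Q,t \right)} = Q^{2} + Q = Q + Q^{2}$)
$l{\left(z \right)} = 2 z \left(-4 + z\right)$ ($l{\left(z \right)} = \left(-4 + z\right) 2 z = 2 z \left(-4 + z\right)$)
$j{\left(n \right)} = 2 n \left(1 + n\right) \left(-4 + n \left(1 + n\right)\right)$
$\frac{1}{j{\left(100 \left(-5\right) \right)} - 62571} = \frac{1}{2 \cdot 100 \left(-5\right) \left(1 + 100 \left(-5\right)\right) \left(-4 + 100 \left(-5\right) \left(1 + 100 \left(-5\right)\right)\right) - 62571} = \frac{1}{2 \left(-500\right) \left(1 - 500\right) \left(-4 - 500 \left(1 - 500\right)\right) - 62571} = \frac{1}{2 \left(-500\right) \left(-499\right) \left(-4 - -249500\right) - 62571} = \frac{1}{2 \left(-500\right) \left(-499\right) \left(-4 + 249500\right) - 62571} = \frac{1}{2 \left(-500\right) \left(-499\right) 249496 - 62571} = \frac{1}{124498504000 - 62571} = \frac{1}{124498441429}$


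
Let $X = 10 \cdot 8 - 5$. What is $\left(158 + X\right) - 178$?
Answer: $55$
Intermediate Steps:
$X = 75$ ($X = 80 - 5 = 75$)
$\left(158 + X\right) - 178 = \left(158 + 75\right) - 178 = 233 - 178 = 55$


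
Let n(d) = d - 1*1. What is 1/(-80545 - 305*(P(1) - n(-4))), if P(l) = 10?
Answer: -1/85120 ≈ -1.1748e-5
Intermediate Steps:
n(d) = -1 + d (n(d) = d - 1 = -1 + d)
1/(-80545 - 305*(P(1) - n(-4))) = 1/(-80545 - 305*(10 - (-1 - 4))) = 1/(-80545 - 305*(10 - 1*(-5))) = 1/(-80545 - 305*(10 + 5)) = 1/(-80545 - 305*15) = 1/(-80545 - 4575) = 1/(-85120) = -1/85120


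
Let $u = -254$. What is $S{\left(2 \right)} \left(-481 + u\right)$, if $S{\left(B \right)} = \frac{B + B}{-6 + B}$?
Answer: $735$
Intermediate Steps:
$S{\left(B \right)} = \frac{2 B}{-6 + B}$
$S{\left(2 \right)} \left(-481 + u\right) = 2 \cdot 2 \frac{1}{-6 + 2} \left(-481 - 254\right) = 2 \cdot 2 \frac{1}{-4} \left(-735\right) = 2 \cdot 2 \left(- \frac{1}{4}\right) \left(-735\right) = \left(-1\right) \left(-735\right) = 735$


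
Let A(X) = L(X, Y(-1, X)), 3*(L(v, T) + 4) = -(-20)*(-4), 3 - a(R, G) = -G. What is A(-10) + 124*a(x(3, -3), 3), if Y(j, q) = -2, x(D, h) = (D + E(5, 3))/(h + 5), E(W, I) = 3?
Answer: 2140/3 ≈ 713.33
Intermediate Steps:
x(D, h) = (3 + D)/(5 + h) (x(D, h) = (D + 3)/(h + 5) = (3 + D)/(5 + h))
a(R, G) = 3 + G (a(R, G) = 3 - (-1)*G = 3 + G)
L(v, T) = -92/3 (L(v, T) = -4 + (-(-20)*(-4))/3 = -4 + (-4*20)/3 = -4 + (⅓)*(-80) = -4 - 80/3 = -92/3)
A(X) = -92/3
A(-10) + 124*a(x(3, -3), 3) = -92/3 + 124*(3 + 3) = -92/3 + 124*6 = -92/3 + 744 = 2140/3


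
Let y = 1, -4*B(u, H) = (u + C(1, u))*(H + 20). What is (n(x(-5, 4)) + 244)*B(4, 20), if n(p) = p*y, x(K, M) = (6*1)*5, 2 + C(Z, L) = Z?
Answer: -8220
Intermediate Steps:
C(Z, L) = -2 + Z
B(u, H) = -(-1 + u)*(20 + H)/4 (B(u, H) = -(u + (-2 + 1))*(H + 20)/4 = -(u - 1)*(20 + H)/4 = -(-1 + u)*(20 + H)/4)
x(K, M) = 30 (x(K, M) = 6*5 = 30)
n(p) = p (n(p) = p*1 = p)
(n(x(-5, 4)) + 244)*B(4, 20) = (30 + 244)*(5 - 5*4 + (¼)*20 - ¼*20*4) = 274*(5 - 20 + 5 - 20) = 274*(-30) = -8220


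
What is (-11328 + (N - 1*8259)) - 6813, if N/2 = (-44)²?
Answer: -22528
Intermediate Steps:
N = 3872 (N = 2*(-44)² = 2*1936 = 3872)
(-11328 + (N - 1*8259)) - 6813 = (-11328 + (3872 - 1*8259)) - 6813 = (-11328 + (3872 - 8259)) - 6813 = (-11328 - 4387) - 6813 = -15715 - 6813 = -22528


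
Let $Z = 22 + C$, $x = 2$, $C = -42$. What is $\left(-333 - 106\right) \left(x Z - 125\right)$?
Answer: $72435$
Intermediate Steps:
$Z = -20$ ($Z = 22 - 42 = -20$)
$\left(-333 - 106\right) \left(x Z - 125\right) = \left(-333 - 106\right) \left(2 \left(-20\right) - 125\right) = - 439 \left(-40 - 125\right) = \left(-439\right) \left(-165\right) = 72435$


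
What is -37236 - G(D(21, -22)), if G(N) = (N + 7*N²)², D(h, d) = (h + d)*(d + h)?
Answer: -37300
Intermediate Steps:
D(h, d) = (d + h)² (D(h, d) = (d + h)*(d + h) = (d + h)²)
-37236 - G(D(21, -22)) = -37236 - ((-22 + 21)²)²*(1 + 7*(-22 + 21)²)² = -37236 - ((-1)²)²*(1 + 7*(-1)²)² = -37236 - 1²*(1 + 7*1)² = -37236 - (1 + 7)² = -37236 - 8² = -37236 - 64 = -37300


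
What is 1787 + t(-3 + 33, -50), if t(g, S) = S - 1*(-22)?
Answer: 1759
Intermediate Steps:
t(g, S) = 22 + S (t(g, S) = S + 22 = 22 + S)
1787 + t(-3 + 33, -50) = 1787 + (22 - 50) = 1787 - 28 = 1759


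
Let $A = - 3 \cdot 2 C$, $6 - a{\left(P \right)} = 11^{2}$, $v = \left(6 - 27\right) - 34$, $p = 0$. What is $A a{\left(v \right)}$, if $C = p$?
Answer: $0$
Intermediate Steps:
$C = 0$
$v = -55$ ($v = -21 - 34 = -55$)
$a{\left(P \right)} = -115$ ($a{\left(P \right)} = 6 - 11^{2} = 6 - 121 = -115$)
$A = 0$ ($A = - 3 \cdot 2 \cdot 0 = \left(-3\right) 0 = 0$)
$A a{\left(v \right)} = 0 \left(-115\right) = 0$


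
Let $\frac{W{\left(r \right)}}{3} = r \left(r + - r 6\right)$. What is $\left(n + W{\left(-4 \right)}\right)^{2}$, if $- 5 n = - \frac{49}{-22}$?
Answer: $\frac{699549601}{12100} \approx 57814.0$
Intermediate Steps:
$n = - \frac{49}{110}$ ($n = - \frac{\left(-49\right) \frac{1}{-22}}{5} = - \frac{\left(-49\right) \left(- \frac{1}{22}\right)}{5} = \left(- \frac{1}{5}\right) \frac{49}{22} = - \frac{49}{110} \approx -0.44545$)
$W{\left(r \right)} = - 15 r^{2}$ ($W{\left(r \right)} = 3 r \left(r + - r 6\right) = 3 r \left(r - 6 r\right) = 3 r \left(- 5 r\right) = 3 \left(- 5 r^{2}\right) = - 15 r^{2}$)
$\left(n + W{\left(-4 \right)}\right)^{2} = \left(- \frac{49}{110} - 15 \left(-4\right)^{2}\right)^{2} = \left(- \frac{49}{110} - 240\right)^{2} = \left(- \frac{26449}{110}\right)^{2} = \frac{699549601}{12100}$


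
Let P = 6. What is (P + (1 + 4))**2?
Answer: 121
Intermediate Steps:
(P + (1 + 4))**2 = (6 + (1 + 4))**2 = (6 + 5)**2 = 11**2 = 121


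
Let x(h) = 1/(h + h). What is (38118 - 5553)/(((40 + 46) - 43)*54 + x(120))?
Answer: 7815600/557281 ≈ 14.025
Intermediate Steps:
x(h) = 1/(2*h)
(38118 - 5553)/(((40 + 46) - 43)*54 + x(120)) = (38118 - 5553)/(((40 + 46) - 43)*54 + (½)/120) = 32565/((86 - 43)*54 + (½)*(1/120)) = 32565/(43*54 + 1/240) = 32565/(2322 + 1/240) = 32565/(557281/240) = 32565*(240/557281) = 7815600/557281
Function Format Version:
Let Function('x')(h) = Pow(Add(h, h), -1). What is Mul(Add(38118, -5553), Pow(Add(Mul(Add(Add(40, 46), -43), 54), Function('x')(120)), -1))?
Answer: Rational(7815600, 557281) ≈ 14.025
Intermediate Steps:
Function('x')(h) = Mul(Rational(1, 2), Pow(h, -1)) (Function('x')(h) = Pow(Mul(2, h), -1) = Mul(Rational(1, 2), Pow(h, -1)))
Mul(Add(38118, -5553), Pow(Add(Mul(Add(Add(40, 46), -43), 54), Function('x')(120)), -1)) = Mul(Add(38118, -5553), Pow(Add(Mul(Add(Add(40, 46), -43), 54), Mul(Rational(1, 2), Pow(120, -1))), -1)) = Mul(32565, Pow(Add(Mul(Add(86, -43), 54), Mul(Rational(1, 2), Rational(1, 120))), -1)) = Mul(32565, Pow(Add(Mul(43, 54), Rational(1, 240)), -1)) = Mul(32565, Pow(Add(2322, Rational(1, 240)), -1)) = Mul(32565, Pow(Rational(557281, 240), -1)) = Mul(32565, Rational(240, 557281)) = Rational(7815600, 557281)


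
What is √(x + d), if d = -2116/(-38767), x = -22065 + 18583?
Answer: I*√5232947135326/38767 ≈ 59.008*I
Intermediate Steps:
x = -3482
d = 2116/38767 (d = -2116*(-1/38767) = 2116/38767 ≈ 0.054582)
√(x + d) = √(-3482 + 2116/38767) = √(-134984578/38767) = I*√5232947135326/38767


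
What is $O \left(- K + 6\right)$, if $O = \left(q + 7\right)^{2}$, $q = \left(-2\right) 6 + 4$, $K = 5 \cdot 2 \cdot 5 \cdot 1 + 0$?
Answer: $-44$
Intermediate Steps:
$K = 50$ ($K = 5 \cdot 10 \cdot 1 + 0 = 5 \cdot 10 + 0 = 50 + 0 = 50$)
$q = -8$ ($q = -12 + 4 = -8$)
$O = 1$ ($O = \left(-8 + 7\right)^{2} = \left(-1\right)^{2} = 1$)
$O \left(- K + 6\right) = 1 \left(\left(-1\right) 50 + 6\right) = 1 \left(-50 + 6\right) = 1 \left(-44\right) = -44$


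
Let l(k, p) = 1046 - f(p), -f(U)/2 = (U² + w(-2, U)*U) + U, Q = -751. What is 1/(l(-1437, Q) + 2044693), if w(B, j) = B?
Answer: 1/3175243 ≈ 3.1494e-7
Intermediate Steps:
f(U) = -2*U² + 2*U (f(U) = -2*((U² - 2*U) + U) = -2*(U² - U) = -2*U² + 2*U)
l(k, p) = 1046 - 2*p*(1 - p)
1/(l(-1437, Q) + 2044693) = 1/((1046 + 2*(-751)*(-1 - 751)) + 2044693) = 1/((1046 + 2*(-751)*(-752)) + 2044693) = 1/((1046 + 1129504) + 2044693) = 1/(1130550 + 2044693) = 1/3175243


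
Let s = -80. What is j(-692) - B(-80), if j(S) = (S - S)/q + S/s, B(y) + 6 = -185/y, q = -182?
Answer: 987/80 ≈ 12.337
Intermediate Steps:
B(y) = -6 - 185/y
j(S) = -S/80 (j(S) = (S - S)/(-182) + S/(-80) = 0*(-1/182) + S*(-1/80) = 0 - S/80 = -S/80)
j(-692) - B(-80) = -1/80*(-692) - (-6 - 185/(-80)) = 173/20 - (-6 - 185*(-1/80)) = 173/20 - (-6 + 37/16) = 173/20 - 1*(-59/16) = 173/20 + 59/16 = 987/80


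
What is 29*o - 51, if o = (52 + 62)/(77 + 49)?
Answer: -520/21 ≈ -24.762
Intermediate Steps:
o = 19/21 (o = 114/126 = 114*(1/126) = 19/21 ≈ 0.90476)
29*o - 51 = 29*(19/21) - 51 = 551/21 - 51 = -520/21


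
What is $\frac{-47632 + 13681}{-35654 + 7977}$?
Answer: $\frac{33951}{27677} \approx 1.2267$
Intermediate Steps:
$\frac{-47632 + 13681}{-35654 + 7977} = - \frac{33951}{-27677} = \left(-33951\right) \left(- \frac{1}{27677}\right) = \frac{33951}{27677}$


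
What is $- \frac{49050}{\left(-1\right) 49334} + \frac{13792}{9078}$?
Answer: $\frac{16554271}{6586089} \approx 2.5135$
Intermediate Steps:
$- \frac{49050}{\left(-1\right) 49334} + \frac{13792}{9078} = - \frac{49050}{-49334} + 13792 \cdot \frac{1}{9078} = \left(-49050\right) \left(- \frac{1}{49334}\right) + \frac{6896}{4539} = \frac{24525}{24667} + \frac{6896}{4539} = \frac{16554271}{6586089}$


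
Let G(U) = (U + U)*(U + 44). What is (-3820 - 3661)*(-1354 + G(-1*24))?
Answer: 17311034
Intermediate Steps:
G(U) = 2*U*(44 + U) (G(U) = (2*U)*(44 + U) = 2*U*(44 + U))
(-3820 - 3661)*(-1354 + G(-1*24)) = (-3820 - 3661)*(-1354 + 2*(-1*24)*(44 - 1*24)) = -7481*(-1354 + 2*(-24)*(44 - 24)) = -7481*(-1354 + 2*(-24)*20) = -7481*(-1354 - 960) = -7481*(-2314) = 17311034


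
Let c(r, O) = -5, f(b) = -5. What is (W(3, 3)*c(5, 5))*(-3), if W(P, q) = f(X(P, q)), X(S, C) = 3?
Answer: -75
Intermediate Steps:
W(P, q) = -5
(W(3, 3)*c(5, 5))*(-3) = -5*(-5)*(-3) = 25*(-3) = -75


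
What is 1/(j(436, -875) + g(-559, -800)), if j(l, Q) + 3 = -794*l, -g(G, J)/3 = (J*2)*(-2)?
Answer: -1/355787 ≈ -2.8107e-6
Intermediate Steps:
g(G, J) = 12*J (g(G, J) = -3*J*2*(-2) = -3*2*J*(-2) = -(-12)*J = 12*J)
j(l, Q) = -3 - 794*l
1/(j(436, -875) + g(-559, -800)) = 1/((-3 - 794*436) + 12*(-800)) = 1/((-3 - 346184) - 9600) = 1/(-346187 - 9600) = 1/(-355787) = -1/355787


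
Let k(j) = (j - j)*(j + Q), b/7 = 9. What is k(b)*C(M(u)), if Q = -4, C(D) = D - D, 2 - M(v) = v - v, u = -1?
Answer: 0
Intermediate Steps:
M(v) = 2 (M(v) = 2 - (v - v) = 2 - 1*0 = 2 + 0 = 2)
b = 63 (b = 7*9 = 63)
C(D) = 0
k(j) = 0 (k(j) = (j - j)*(j - 4) = 0*(-4 + j) = 0)
k(b)*C(M(u)) = 0*0 = 0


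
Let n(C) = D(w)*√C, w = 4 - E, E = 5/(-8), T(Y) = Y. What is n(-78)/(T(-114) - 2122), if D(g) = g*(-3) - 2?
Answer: 127*I*√78/17888 ≈ 0.062703*I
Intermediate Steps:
E = -5/8 (E = 5*(-⅛) = -5/8 ≈ -0.62500)
w = 37/8 (w = 4 - 1*(-5/8) = 4 + 5/8 = 37/8 ≈ 4.6250)
D(g) = -2 - 3*g (D(g) = -3*g - 2 = -2 - 3*g)
n(C) = -127*√C/8 (n(C) = (-2 - 3*37/8)*√C = (-2 - 111/8)*√C = -127*√C/8)
n(-78)/(T(-114) - 2122) = (-127*I*√78/8)/(-114 - 2122) = -127*I*√78/8/(-2236) = -127*I*√78/8*(-1/2236) = 127*I*√78/17888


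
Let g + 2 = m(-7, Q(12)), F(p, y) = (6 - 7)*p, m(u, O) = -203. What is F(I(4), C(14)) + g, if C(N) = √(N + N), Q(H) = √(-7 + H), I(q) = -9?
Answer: -196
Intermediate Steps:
C(N) = √2*√N (C(N) = √(2*N) = √2*√N)
F(p, y) = -p
g = -205 (g = -2 - 203 = -205)
F(I(4), C(14)) + g = -1*(-9) - 205 = 9 - 205 = -196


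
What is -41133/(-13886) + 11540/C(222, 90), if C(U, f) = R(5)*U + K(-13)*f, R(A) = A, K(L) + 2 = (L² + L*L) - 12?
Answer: 140534035/42032922 ≈ 3.3434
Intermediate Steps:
K(L) = -14 + 2*L² (K(L) = -2 + ((L² + L*L) - 12) = -2 + ((L² + L²) - 12) = -2 + (2*L² - 12) = -2 + (-12 + 2*L²) = -14 + 2*L²)
C(U, f) = 5*U + 324*f (C(U, f) = 5*U + (-14 + 2*(-13)²)*f = 5*U + (-14 + 2*169)*f = 5*U + (-14 + 338)*f = 5*U + 324*f)
-41133/(-13886) + 11540/C(222, 90) = -41133/(-13886) + 11540/(5*222 + 324*90) = -41133*(-1/13886) + 11540/(1110 + 29160) = 41133/13886 + 11540/30270 = 41133/13886 + 11540*(1/30270) = 41133/13886 + 1154/3027 = 140534035/42032922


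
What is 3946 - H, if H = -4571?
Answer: 8517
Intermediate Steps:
3946 - H = 3946 - 1*(-4571) = 3946 + 4571 = 8517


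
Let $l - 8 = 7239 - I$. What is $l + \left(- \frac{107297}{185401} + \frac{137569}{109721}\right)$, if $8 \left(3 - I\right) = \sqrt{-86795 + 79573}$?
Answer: $\frac{147373956024556}{20342383121} + \frac{i \sqrt{7222}}{8} \approx 7244.7 + 10.623 i$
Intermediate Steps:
$I = 3 - \frac{i \sqrt{7222}}{8}$ ($I = 3 - \frac{\sqrt{-86795 + 79573}}{8} = 3 - \frac{\sqrt{-7222}}{8} = 3 - \frac{i \sqrt{7222}}{8} \approx 3.0 - 10.623 i$)
$l = 7244 + \frac{i \sqrt{7222}}{8}$ ($l = 8 + \left(7239 - \left(3 - \frac{i \sqrt{7222}}{8}\right)\right) = 8 + \left(7236 + \frac{i \sqrt{7222}}{8}\right) = 7244 + \frac{i \sqrt{7222}}{8} \approx 7244.0 + 10.623 i$)
$l + \left(- \frac{107297}{185401} + \frac{137569}{109721}\right) = \left(7244 + \frac{i \sqrt{7222}}{8}\right) + \left(- \frac{107297}{185401} + \frac{137569}{109721}\right) = \left(7244 + \frac{i \sqrt{7222}}{8}\right) + \frac{13732696032}{20342383121} = \frac{147373956024556}{20342383121} + \frac{i \sqrt{7222}}{8}$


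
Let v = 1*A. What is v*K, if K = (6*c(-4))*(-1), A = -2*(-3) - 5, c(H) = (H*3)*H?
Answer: -288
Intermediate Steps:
c(H) = 3*H² (c(H) = (3*H)*H = 3*H²)
A = 1 (A = 6 - 5 = 1)
v = 1 (v = 1*1 = 1)
K = -288 (K = (6*(3*(-4)²))*(-1) = (6*(3*16))*(-1) = (6*48)*(-1) = 288*(-1) = -288)
v*K = 1*(-288) = -288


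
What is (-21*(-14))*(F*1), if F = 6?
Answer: 1764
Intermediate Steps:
(-21*(-14))*(F*1) = (-21*(-14))*(6*1) = 294*6 = 1764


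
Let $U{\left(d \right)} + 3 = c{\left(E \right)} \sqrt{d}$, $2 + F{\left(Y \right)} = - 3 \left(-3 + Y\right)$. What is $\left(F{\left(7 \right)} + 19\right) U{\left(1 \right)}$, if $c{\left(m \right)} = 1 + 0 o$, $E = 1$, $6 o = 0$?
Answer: $-10$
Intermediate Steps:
$o = 0$ ($o = \frac{1}{6} \cdot 0 = 0$)
$c{\left(m \right)} = 1$ ($c{\left(m \right)} = 1 + 0 \cdot 0 = 1 + 0 = 1$)
$F{\left(Y \right)} = 7 - 3 Y$ ($F{\left(Y \right)} = -2 - 3 \left(-3 + Y\right) = -2 - \left(-9 + 3 Y\right) = 7 - 3 Y$)
$U{\left(d \right)} = -3 + \sqrt{d}$ ($U{\left(d \right)} = -3 + 1 \sqrt{d} = -3 + \sqrt{d}$)
$\left(F{\left(7 \right)} + 19\right) U{\left(1 \right)} = \left(\left(7 - 21\right) + 19\right) \left(-3 + \sqrt{1}\right) = \left(\left(7 - 21\right) + 19\right) \left(-3 + 1\right) = \left(-14 + 19\right) \left(-2\right) = 5 \left(-2\right) = -10$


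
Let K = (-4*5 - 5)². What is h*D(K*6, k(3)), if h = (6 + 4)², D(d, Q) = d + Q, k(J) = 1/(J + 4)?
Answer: 2625100/7 ≈ 3.7501e+5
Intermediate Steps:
k(J) = 1/(4 + J)
K = 625 (K = (-20 - 5)² = (-25)² = 625)
D(d, Q) = Q + d
h = 100 (h = 10² = 100)
h*D(K*6, k(3)) = 100*(1/(4 + 3) + 625*6) = 100*(1/7 + 3750) = 100*(⅐ + 3750) = 100*(26251/7) = 2625100/7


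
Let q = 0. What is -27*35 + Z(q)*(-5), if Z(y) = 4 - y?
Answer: -965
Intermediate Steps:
-27*35 + Z(q)*(-5) = -27*35 + (4 - 1*0)*(-5) = -945 + (4 + 0)*(-5) = -945 + 4*(-5) = -945 - 20 = -965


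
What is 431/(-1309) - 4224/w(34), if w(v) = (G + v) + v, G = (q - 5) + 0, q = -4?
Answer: -5554645/77231 ≈ -71.922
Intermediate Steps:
G = -9 (G = (-4 - 5) + 0 = -9 + 0 = -9)
w(v) = -9 + 2*v (w(v) = (-9 + v) + v = -9 + 2*v)
431/(-1309) - 4224/w(34) = 431/(-1309) - 4224/(-9 + 2*34) = 431*(-1/1309) - 4224/(-9 + 68) = -431/1309 - 4224/59 = -5554645/77231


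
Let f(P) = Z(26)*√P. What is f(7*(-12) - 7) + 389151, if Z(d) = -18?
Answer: 389151 - 18*I*√91 ≈ 3.8915e+5 - 171.71*I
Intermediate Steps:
f(P) = -18*√P
f(7*(-12) - 7) + 389151 = -18*√(7*(-12) - 7) + 389151 = -18*√(-84 - 7) + 389151 = -18*I*√91 + 389151 = 389151 - 18*I*√91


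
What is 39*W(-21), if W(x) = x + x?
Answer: -1638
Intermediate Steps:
W(x) = 2*x
39*W(-21) = 39*(2*(-21)) = 39*(-42) = -1638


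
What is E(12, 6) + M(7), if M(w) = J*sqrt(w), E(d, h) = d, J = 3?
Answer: 12 + 3*sqrt(7) ≈ 19.937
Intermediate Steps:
M(w) = 3*sqrt(w)
E(12, 6) + M(7) = 12 + 3*sqrt(7)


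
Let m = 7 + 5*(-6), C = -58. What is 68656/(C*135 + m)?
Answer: -68656/7853 ≈ -8.7426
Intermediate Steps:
m = -23 (m = 7 - 30 = -23)
68656/(C*135 + m) = 68656/(-58*135 - 23) = 68656/(-7830 - 23) = 68656/(-7853) = 68656*(-1/7853) = -68656/7853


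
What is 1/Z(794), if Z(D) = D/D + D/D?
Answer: ½ ≈ 0.50000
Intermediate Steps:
Z(D) = 2 (Z(D) = 1 + 1 = 2)
1/Z(794) = 1/2 = ½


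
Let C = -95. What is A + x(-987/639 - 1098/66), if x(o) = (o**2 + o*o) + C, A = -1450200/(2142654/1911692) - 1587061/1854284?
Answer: -4701383032935694926425933/3635144036500200444 ≈ -1.2933e+6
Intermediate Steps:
A = -856783533810984249/662181504956 (A = -1450200/(2142654*(1/1911692)) - 1587061*1/1854284 = -1450200/1071327/955846 - 1587061/1854284 = -1450200*955846/1071327 - 1587061/1854284 = -462055956400/357109 - 1587061/1854284 = -856783533810984249/662181504956 ≈ -1.2939e+6)
x(o) = -95 + 2*o**2 (x(o) = (o**2 + o*o) - 95 = (o**2 + o**2) - 95 = 2*o**2 - 95 = -95 + 2*o**2)
A + x(-987/639 - 1098/66) = -856783533810984249/662181504956 + (-95 + 2*(-987/639 - 1098/66)**2) = -856783533810984249/662181504956 + (-95 + 2*(-987*1/639 - 1098*1/66)**2) = -856783533810984249/662181504956 + (-95 + 2*(-329/213 - 183/11)**2) = -856783533810984249/662181504956 + (-95 + 2*(-42598/2343)**2) = -856783533810984249/662181504956 + (-95 + 2*(1814589604/5489649)) = -856783533810984249/662181504956 + (-95 + 3629179208/5489649) = -856783533810984249/662181504956 + 3107662553/5489649 = -4701383032935694926425933/3635144036500200444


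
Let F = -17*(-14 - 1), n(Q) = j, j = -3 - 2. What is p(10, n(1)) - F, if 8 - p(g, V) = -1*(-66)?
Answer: -313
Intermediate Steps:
j = -5
n(Q) = -5
p(g, V) = -58 (p(g, V) = 8 - (-1)*(-66) = 8 - 1*66 = 8 - 66 = -58)
F = 255 (F = -17*(-15) = 255)
p(10, n(1)) - F = -58 - 1*255 = -58 - 255 = -313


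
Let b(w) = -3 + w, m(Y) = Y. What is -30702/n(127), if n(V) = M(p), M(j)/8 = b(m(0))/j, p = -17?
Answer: -86989/4 ≈ -21747.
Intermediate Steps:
M(j) = -24/j (M(j) = 8*((-3 + 0)/j) = 8*(-3/j) = -24/j)
n(V) = 24/17 (n(V) = -24/(-17) = -24*(-1/17) = 24/17)
-30702/n(127) = -30702/24/17 = -30702*17/24 = -86989/4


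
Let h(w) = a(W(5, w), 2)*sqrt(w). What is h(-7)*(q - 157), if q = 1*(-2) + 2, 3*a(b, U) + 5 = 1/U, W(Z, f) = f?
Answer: 471*I*sqrt(7)/2 ≈ 623.07*I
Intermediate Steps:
a(b, U) = -5/3 + 1/(3*U)
q = 0 (q = -2 + 2 = 0)
h(w) = -3*sqrt(w)/2 (h(w) = ((1/3)*(1 - 5*2)/2)*sqrt(w) = ((1/3)*(1/2)*(1 - 10))*sqrt(w) = ((1/3)*(1/2)*(-9))*sqrt(w) = -3*sqrt(w)/2)
h(-7)*(q - 157) = (-3*I*sqrt(7)/2)*(0 - 157) = -3*I*sqrt(7)/2*(-157) = 471*I*sqrt(7)/2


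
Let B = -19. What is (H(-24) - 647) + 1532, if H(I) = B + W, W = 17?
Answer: 883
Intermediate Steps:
H(I) = -2 (H(I) = -19 + 17 = -2)
(H(-24) - 647) + 1532 = (-2 - 647) + 1532 = -649 + 1532 = 883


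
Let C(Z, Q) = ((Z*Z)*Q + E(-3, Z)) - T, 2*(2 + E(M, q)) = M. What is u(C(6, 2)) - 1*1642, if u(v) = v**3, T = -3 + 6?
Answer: 2234955/8 ≈ 2.7937e+5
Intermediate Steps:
E(M, q) = -2 + M/2
T = 3
C(Z, Q) = -13/2 + Q*Z**2 (C(Z, Q) = ((Z*Z)*Q + (-2 + (1/2)*(-3))) - 1*3 = (Z**2*Q + (-2 - 3/2)) - 3 = (Q*Z**2 - 7/2) - 3 = (-7/2 + Q*Z**2) - 3 = -13/2 + Q*Z**2)
u(C(6, 2)) - 1*1642 = (-13/2 + 2*6**2)**3 - 1*1642 = (-13/2 + 2*36)**3 - 1642 = (-13/2 + 72)**3 - 1642 = (131/2)**3 - 1642 = 2248091/8 - 1642 = 2234955/8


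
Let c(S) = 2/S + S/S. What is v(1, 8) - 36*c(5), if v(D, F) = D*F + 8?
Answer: -172/5 ≈ -34.400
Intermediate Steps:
v(D, F) = 8 + D*F
c(S) = 1 + 2/S (c(S) = 2/S + 1 = 1 + 2/S)
v(1, 8) - 36*c(5) = (8 + 1*8) - 36*(2 + 5)/5 = (8 + 8) - 36*7/5 = 16 - 36*7/5 = 16 - 252/5 = -172/5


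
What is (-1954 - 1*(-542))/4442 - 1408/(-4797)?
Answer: -259514/10654137 ≈ -0.024358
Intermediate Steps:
(-1954 - 1*(-542))/4442 - 1408/(-4797) = (-1954 + 542)*(1/4442) - 1408*(-1/4797) = -1412*1/4442 + 1408/4797 = -706/2221 + 1408/4797 = -259514/10654137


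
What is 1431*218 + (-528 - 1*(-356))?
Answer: 311786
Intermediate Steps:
1431*218 + (-528 - 1*(-356)) = 311958 + (-528 + 356) = 311958 - 172 = 311786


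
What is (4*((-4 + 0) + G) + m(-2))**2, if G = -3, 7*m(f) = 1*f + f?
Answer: 40000/49 ≈ 816.33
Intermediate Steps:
m(f) = 2*f/7 (m(f) = (1*f + f)/7 = (f + f)/7 = (2*f)/7 = 2*f/7)
(4*((-4 + 0) + G) + m(-2))**2 = (4*((-4 + 0) - 3) + (2/7)*(-2))**2 = (4*(-4 - 3) - 4/7)**2 = (4*(-7) - 4/7)**2 = (-28 - 4/7)**2 = (-200/7)**2 = 40000/49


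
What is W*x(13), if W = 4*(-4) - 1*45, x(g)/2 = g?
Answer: -1586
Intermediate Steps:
x(g) = 2*g
W = -61 (W = -16 - 45 = -61)
W*x(13) = -122*13 = -61*26 = -1586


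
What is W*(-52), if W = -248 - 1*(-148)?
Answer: 5200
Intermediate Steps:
W = -100 (W = -248 + 148 = -100)
W*(-52) = -100*(-52) = 5200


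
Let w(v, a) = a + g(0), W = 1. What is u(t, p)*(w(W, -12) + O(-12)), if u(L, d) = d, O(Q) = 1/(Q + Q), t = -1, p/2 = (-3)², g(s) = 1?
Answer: -795/4 ≈ -198.75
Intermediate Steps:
w(v, a) = 1 + a (w(v, a) = a + 1 = 1 + a)
p = 18 (p = 2*(-3)² = 2*9 = 18)
O(Q) = 1/(2*Q)
u(t, p)*(w(W, -12) + O(-12)) = 18*((1 - 12) + (½)/(-12)) = 18*(-11 + (½)*(-1/12)) = 18*(-11 - 1/24) = 18*(-265/24) = -795/4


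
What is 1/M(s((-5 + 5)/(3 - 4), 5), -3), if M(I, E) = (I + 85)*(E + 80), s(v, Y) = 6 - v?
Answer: 1/7007 ≈ 0.00014271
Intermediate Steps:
M(I, E) = (80 + E)*(85 + I) (M(I, E) = (85 + I)*(80 + E) = (80 + E)*(85 + I))
1/M(s((-5 + 5)/(3 - 4), 5), -3) = 1/(6800 + 80*(6 - (-5 + 5)/(3 - 4)) + 85*(-3) - 3*(6 - (-5 + 5)/(3 - 4))) = 1/(6800 + 80*(6 - 0/(-1)) - 255 - 3*(6 - 0/(-1))) = 1/(6800 + 80*(6 - 0*(-1)) - 255 - 3*(6 - 0*(-1))) = 1/(6800 + 80*(6 - 1*0) - 255 - 3*(6 - 1*0)) = 1/(6800 + 80*(6 + 0) - 255 - 3*(6 + 0)) = 1/(6800 + 80*6 - 255 - 3*6) = 1/(6800 + 480 - 255 - 18) = 1/7007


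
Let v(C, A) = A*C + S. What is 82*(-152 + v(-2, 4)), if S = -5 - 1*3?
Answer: -13776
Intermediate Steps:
S = -8 (S = -5 - 3 = -8)
v(C, A) = -8 + A*C (v(C, A) = A*C - 8 = -8 + A*C)
82*(-152 + v(-2, 4)) = 82*(-152 + (-8 + 4*(-2))) = 82*(-152 + (-8 - 8)) = 82*(-152 - 16) = 82*(-168) = -13776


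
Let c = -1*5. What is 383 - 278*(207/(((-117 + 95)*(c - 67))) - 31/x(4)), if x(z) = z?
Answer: 220103/88 ≈ 2501.2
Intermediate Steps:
c = -5
383 - 278*(207/(((-117 + 95)*(c - 67))) - 31/x(4)) = 383 - 278*(207/(((-117 + 95)*(-5 - 67))) - 31/4) = 383 - 278*(207/((-22*(-72))) - 31*¼) = 383 - 278*(207/1584 - 31/4) = 383 - 278*(207*(1/1584) - 31/4) = 383 - 278*(23/176 - 31/4) = 383 - 278*(-1341/176) = 383 + 186399/88 = 220103/88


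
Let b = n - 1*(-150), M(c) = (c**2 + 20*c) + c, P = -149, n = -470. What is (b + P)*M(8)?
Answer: -108808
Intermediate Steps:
M(c) = c**2 + 21*c
b = -320 (b = -470 - 1*(-150) = -470 + 150 = -320)
(b + P)*M(8) = (-320 - 149)*(8*(21 + 8)) = -3752*29 = -469*232 = -108808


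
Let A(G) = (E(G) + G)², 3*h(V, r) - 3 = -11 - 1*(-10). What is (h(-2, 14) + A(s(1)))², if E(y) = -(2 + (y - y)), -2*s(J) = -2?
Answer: 25/9 ≈ 2.7778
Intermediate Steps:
h(V, r) = ⅔ (h(V, r) = 1 + (-11 - 1*(-10))/3 = 1 + (-11 + 10)/3 = 1 + (⅓)*(-1) = 1 - ⅓ = ⅔)
s(J) = 1 (s(J) = -½*(-2) = 1)
E(y) = -2 (E(y) = -(2 + 0) = -1*2 = -2)
A(G) = (-2 + G)²
(h(-2, 14) + A(s(1)))² = (⅔ + (-2 + 1)²)² = (⅔ + (-1)²)² = (⅔ + 1)² = (5/3)² = 25/9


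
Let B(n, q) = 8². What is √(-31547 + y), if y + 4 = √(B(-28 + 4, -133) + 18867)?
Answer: √(-31551 + √18931) ≈ 177.24*I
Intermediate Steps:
B(n, q) = 64
y = -4 + √18931 (y = -4 + √(64 + 18867) = -4 + √18931 ≈ 133.59)
√(-31547 + y) = √(-31547 + (-4 + √18931)) = √(-31551 + √18931)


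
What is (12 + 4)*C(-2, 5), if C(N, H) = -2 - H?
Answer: -112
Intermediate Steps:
(12 + 4)*C(-2, 5) = (12 + 4)*(-2 - 1*5) = 16*(-2 - 5) = 16*(-7) = -112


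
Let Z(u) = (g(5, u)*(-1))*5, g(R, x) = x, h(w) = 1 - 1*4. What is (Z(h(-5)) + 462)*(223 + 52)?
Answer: 131175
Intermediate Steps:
h(w) = -3 (h(w) = 1 - 4 = -3)
Z(u) = -5*u (Z(u) = (u*(-1))*5 = -u*5 = -5*u)
(Z(h(-5)) + 462)*(223 + 52) = (-5*(-3) + 462)*(223 + 52) = (15 + 462)*275 = 477*275 = 131175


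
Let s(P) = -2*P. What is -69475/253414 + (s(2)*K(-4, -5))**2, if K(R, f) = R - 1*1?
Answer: 14470875/36202 ≈ 399.73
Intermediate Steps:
K(R, f) = -1 + R (K(R, f) = R - 1 = -1 + R)
-69475/253414 + (s(2)*K(-4, -5))**2 = -69475/253414 + ((-2*2)*(-1 - 4))**2 = -69475*1/253414 + (-4*(-5))**2 = -9925/36202 + 20**2 = -9925/36202 + 400 = 14470875/36202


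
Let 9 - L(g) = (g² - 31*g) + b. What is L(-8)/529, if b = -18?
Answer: -285/529 ≈ -0.53875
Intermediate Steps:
L(g) = 27 - g² + 31*g (L(g) = 9 - ((g² - 31*g) - 18) = 9 - (-18 + g² - 31*g) = 9 + (18 - g² + 31*g) = 27 - g² + 31*g)
L(-8)/529 = (27 - 1*(-8)² + 31*(-8))/529 = (27 - 1*64 - 248)*(1/529) = (27 - 64 - 248)*(1/529) = -285*1/529 = -285/529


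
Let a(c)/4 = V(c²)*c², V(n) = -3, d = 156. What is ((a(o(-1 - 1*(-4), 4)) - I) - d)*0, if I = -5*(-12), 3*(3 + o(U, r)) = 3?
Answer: 0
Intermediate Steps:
o(U, r) = -2 (o(U, r) = -3 + (⅓)*3 = -3 + 1 = -2)
a(c) = -12*c² (a(c) = 4*(-3*c²) = -12*c²)
I = 60
((a(o(-1 - 1*(-4), 4)) - I) - d)*0 = ((-12*(-2)² - 1*60) - 1*156)*0 = ((-12*4 - 60) - 156)*0 = ((-48 - 60) - 156)*0 = (-108 - 156)*0 = -264*0 = 0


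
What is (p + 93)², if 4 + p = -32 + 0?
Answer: 3249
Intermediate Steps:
p = -36 (p = -4 + (-32 + 0) = -4 - 32 = -36)
(p + 93)² = (-36 + 93)² = 57² = 3249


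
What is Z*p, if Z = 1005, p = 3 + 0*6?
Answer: 3015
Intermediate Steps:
p = 3 (p = 3 + 0 = 3)
Z*p = 1005*3 = 3015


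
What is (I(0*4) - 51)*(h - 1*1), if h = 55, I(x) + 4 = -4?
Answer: -3186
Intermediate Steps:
I(x) = -8 (I(x) = -4 - 4 = -8)
(I(0*4) - 51)*(h - 1*1) = (-8 - 51)*(55 - 1*1) = -59*(55 - 1) = -59*54 = -3186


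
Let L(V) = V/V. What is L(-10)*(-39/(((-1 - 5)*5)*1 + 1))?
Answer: 39/29 ≈ 1.3448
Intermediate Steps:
L(V) = 1
L(-10)*(-39/(((-1 - 5)*5)*1 + 1)) = 1*(-39/(((-1 - 5)*5)*1 + 1)) = 1*(-39/(-6*5*1 + 1)) = 1*(-39/(-30*1 + 1)) = 1*(-39/(-30 + 1)) = 1*(-39/(-29)) = 1*(-39*(-1/29)) = 1*(39/29) = 39/29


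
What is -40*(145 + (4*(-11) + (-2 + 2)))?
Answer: -4040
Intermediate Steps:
-40*(145 + (4*(-11) + (-2 + 2))) = -40*(145 + (-44 + 0)) = -40*(145 - 44) = -40*101 = -4040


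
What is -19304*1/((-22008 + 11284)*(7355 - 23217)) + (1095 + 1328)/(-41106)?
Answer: -51619464431/874037330166 ≈ -0.059059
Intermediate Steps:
-19304*1/((-22008 + 11284)*(7355 - 23217)) + (1095 + 1328)/(-41106) = -19304/((-10724*(-15862))) + 2423*(-1/41106) = -19304/170104088 - 2423/41106 = -19304*1/170104088 - 2423/41106 = -2413/21263011 - 2423/41106 = -51619464431/874037330166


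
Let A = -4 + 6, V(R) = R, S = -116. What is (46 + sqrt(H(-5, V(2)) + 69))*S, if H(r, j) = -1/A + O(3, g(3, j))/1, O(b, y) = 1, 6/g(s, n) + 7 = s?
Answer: -5336 - 58*sqrt(278) ≈ -6303.1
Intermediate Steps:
g(s, n) = 6/(-7 + s)
A = 2
H(r, j) = 1/2 (H(r, j) = -1/2 + 1/1 = -1*1/2 + 1*1 = -1/2 + 1 = 1/2)
(46 + sqrt(H(-5, V(2)) + 69))*S = (46 + sqrt(1/2 + 69))*(-116) = (46 + sqrt(139/2))*(-116) = (46 + sqrt(278)/2)*(-116) = -5336 - 58*sqrt(278)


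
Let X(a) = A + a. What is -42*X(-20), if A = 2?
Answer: 756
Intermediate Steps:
X(a) = 2 + a
-42*X(-20) = -42*(2 - 20) = -42*(-18) = 756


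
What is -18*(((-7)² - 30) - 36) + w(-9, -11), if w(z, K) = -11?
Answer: 295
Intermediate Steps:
-18*(((-7)² - 30) - 36) + w(-9, -11) = -18*(((-7)² - 30) - 36) - 11 = -18*((49 - 30) - 36) - 11 = -18*(19 - 36) - 11 = -18*(-17) - 11 = 306 - 11 = 295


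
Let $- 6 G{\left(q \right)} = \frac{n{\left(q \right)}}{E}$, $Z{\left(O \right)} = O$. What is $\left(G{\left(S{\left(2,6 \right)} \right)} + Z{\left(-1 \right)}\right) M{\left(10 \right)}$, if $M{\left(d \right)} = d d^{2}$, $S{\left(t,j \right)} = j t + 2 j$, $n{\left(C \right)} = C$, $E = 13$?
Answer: $- \frac{17000}{13} \approx -1307.7$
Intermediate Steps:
$S{\left(t,j \right)} = 2 j + j t$
$M{\left(d \right)} = d^{3}$
$G{\left(q \right)} = - \frac{q}{78}$ ($G{\left(q \right)} = - \frac{q \frac{1}{13}}{6} = - \frac{\frac{1}{13} q}{6} = - \frac{q}{78}$)
$\left(G{\left(S{\left(2,6 \right)} \right)} + Z{\left(-1 \right)}\right) M{\left(10 \right)} = \left(- \frac{6 \left(2 + 2\right)}{78} - 1\right) 10^{3} = \left(- \frac{6 \cdot 4}{78} - 1\right) 1000 = \left(\left(- \frac{1}{78}\right) 24 - 1\right) 1000 = \left(- \frac{4}{13} - 1\right) 1000 = \left(- \frac{17}{13}\right) 1000 = - \frac{17000}{13}$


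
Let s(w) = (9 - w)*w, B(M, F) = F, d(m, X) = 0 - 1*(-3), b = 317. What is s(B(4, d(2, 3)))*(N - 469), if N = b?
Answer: -2736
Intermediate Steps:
d(m, X) = 3 (d(m, X) = 0 + 3 = 3)
N = 317
s(w) = w*(9 - w)
s(B(4, d(2, 3)))*(N - 469) = (3*(9 - 1*3))*(317 - 469) = (3*(9 - 3))*(-152) = (3*6)*(-152) = 18*(-152) = -2736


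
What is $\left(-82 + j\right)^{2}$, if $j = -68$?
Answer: $22500$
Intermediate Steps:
$\left(-82 + j\right)^{2} = \left(-82 - 68\right)^{2} = \left(-150\right)^{2} = 22500$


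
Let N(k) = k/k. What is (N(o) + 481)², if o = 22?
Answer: 232324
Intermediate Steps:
N(k) = 1
(N(o) + 481)² = (1 + 481)² = 482² = 232324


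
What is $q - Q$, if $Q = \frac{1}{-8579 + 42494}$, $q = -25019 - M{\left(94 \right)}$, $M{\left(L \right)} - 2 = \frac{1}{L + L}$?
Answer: $- \frac{159534430523}{6376020} \approx -25021.0$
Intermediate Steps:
$M{\left(L \right)} = 2 + \frac{1}{2 L}$ ($M{\left(L \right)} = 2 + \frac{1}{L + L} = 2 + \frac{1}{2 L}$)
$q = - \frac{4703949}{188}$ ($q = -25019 - \left(2 + \frac{1}{2 \cdot 94}\right) = -25019 - \left(2 + \frac{1}{2} \cdot \frac{1}{94}\right) = -25019 - \left(2 + \frac{1}{188}\right) = -25019 - \frac{377}{188} = - \frac{4703949}{188} \approx -25021.0$)
$Q = \frac{1}{33915} \approx 2.9485 \cdot 10^{-5}$
$q - Q = - \frac{4703949}{188} - \frac{1}{33915} = - \frac{159534430523}{6376020}$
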